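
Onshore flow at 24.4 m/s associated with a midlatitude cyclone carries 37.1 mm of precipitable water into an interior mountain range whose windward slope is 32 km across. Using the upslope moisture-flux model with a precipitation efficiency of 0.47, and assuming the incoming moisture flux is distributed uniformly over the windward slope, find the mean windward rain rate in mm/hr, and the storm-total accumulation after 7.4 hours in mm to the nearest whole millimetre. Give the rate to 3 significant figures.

R ≈ 47.9 mm/hr; total ≈ 354 mm

Incoming column moisture flux per unit ridge length: F = V × PW = 24.4 × 37.1 = 905.24 mm·m/s.
Spread over the 32 km slope with efficiency ε = 0.47: R = ε·F/W = 0.47 × 905.24 / 32000 m = 1.330e-02 mm/s.
R = 1.330e-02 × 3600 = 47.9 mm/hr.
Over 7.4 h: total = 47.9 × 7.4 = 354.46 ≈ 354 mm.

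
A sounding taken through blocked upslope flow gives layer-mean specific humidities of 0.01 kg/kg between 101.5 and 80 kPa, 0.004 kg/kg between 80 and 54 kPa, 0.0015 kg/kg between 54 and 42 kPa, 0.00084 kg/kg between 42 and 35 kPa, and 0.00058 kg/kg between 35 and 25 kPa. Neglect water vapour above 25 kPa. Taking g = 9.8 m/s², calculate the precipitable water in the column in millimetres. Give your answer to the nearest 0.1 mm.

Precipitable water is the column-integrated vapour mass per unit area: PW = (1/g) Σ q̄ Δp, with q in kg/kg and Δp in Pa (1 kg/m² of water = 1 mm).
Layer 101.5–80 kPa: Δp = 215 hPa = 21500 Pa, q̄ = 0.01 kg/kg → 0.01 × 21500 / 9.8 = 21.94 mm
Layer 80–54 kPa: Δp = 260 hPa = 26000 Pa, q̄ = 0.004 kg/kg → 0.004 × 26000 / 9.8 = 10.61 mm
Layer 54–42 kPa: Δp = 120 hPa = 12000 Pa, q̄ = 0.0015 kg/kg → 0.0015 × 12000 / 9.8 = 1.84 mm
Layer 42–35 kPa: Δp = 70 hPa = 7000 Pa, q̄ = 0.00084 kg/kg → 0.00084 × 7000 / 9.8 = 0.60 mm
Layer 35–25 kPa: Δp = 100 hPa = 10000 Pa, q̄ = 0.00058 kg/kg → 0.00058 × 10000 / 9.8 = 0.59 mm
PW = 21.94 + 10.61 + 1.84 + 0.60 + 0.59 = 35.58 ≈ 35.6 mm.

PW ≈ 35.6 mm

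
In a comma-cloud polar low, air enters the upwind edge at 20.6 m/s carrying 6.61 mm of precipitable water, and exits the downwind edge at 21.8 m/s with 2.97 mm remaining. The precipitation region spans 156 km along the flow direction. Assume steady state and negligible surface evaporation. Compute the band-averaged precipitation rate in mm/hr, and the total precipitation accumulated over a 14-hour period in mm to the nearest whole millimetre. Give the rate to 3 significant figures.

R ≈ 1.65 mm/hr; total ≈ 23 mm

Column moisture flux per unit crosswind length is F = V × PW.
Inflow: F_in = 20.6 × 6.61 = 136.166 mm·m/s
Outflow: F_out = 21.8 × 2.97 = 64.746 mm·m/s
Steady-state rate R = (F_in − F_out)/L = (136.166 − 64.746) / 156000 m = 4.578e-04 mm/s.
R = 4.578e-04 × 3600 = 1.65 mm/hr.
Over 14 h: total = 1.65 × 14 = 23.1 ≈ 23 mm.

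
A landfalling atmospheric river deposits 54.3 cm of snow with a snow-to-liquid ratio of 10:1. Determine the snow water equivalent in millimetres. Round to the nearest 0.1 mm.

SWE ≈ 54.3 mm

SWE = snow depth / ratio = 54.3 cm / 10 = 5.430 cm = 54.3 mm.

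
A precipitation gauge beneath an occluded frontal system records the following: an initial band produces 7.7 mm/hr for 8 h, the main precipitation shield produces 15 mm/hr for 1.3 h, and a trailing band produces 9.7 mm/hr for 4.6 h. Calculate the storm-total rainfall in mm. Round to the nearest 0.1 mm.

total ≈ 125.7 mm

Total = Σ Rᵢ Δtᵢ = 7.7 × 8 + 15 × 1.3 + 9.7 × 4.6
      = 61.6 + 19.5 + 44.62 = 125.7 mm.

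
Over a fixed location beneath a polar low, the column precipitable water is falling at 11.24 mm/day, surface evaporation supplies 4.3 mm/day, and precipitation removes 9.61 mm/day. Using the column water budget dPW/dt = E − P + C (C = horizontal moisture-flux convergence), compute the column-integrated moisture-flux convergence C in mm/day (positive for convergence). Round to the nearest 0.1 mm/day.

C ≈ -5.9 mm/day

dPW/dt = -11.24 mm/day.
C = dPW/dt − E + P = (-11.24) − 4.3 + 9.61 = -5.9 mm/day.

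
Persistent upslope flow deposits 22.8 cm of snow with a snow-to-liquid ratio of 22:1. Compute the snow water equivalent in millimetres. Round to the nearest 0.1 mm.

SWE = snow depth / ratio = 22.8 cm / 22 = 1.036 cm = 10.4 mm.

SWE ≈ 10.4 mm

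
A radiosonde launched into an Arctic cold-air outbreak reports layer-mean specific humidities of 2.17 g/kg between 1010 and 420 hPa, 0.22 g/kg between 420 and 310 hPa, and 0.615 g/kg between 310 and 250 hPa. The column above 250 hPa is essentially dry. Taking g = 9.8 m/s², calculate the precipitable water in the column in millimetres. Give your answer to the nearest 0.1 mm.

PW ≈ 13.7 mm

Precipitable water is the column-integrated vapour mass per unit area: PW = (1/g) Σ q̄ Δp, with q in kg/kg and Δp in Pa (1 kg/m² of water = 1 mm).
Layer 1010–420 hPa: Δp = 590 hPa = 59000 Pa, q̄ = 0.00217 kg/kg → 0.00217 × 59000 / 9.8 = 13.06 mm
Layer 420–310 hPa: Δp = 110 hPa = 11000 Pa, q̄ = 0.00022 kg/kg → 0.00022 × 11000 / 9.8 = 0.25 mm
Layer 310–250 hPa: Δp = 60 hPa = 6000 Pa, q̄ = 0.000615 kg/kg → 0.000615 × 6000 / 9.8 = 0.38 mm
PW = 13.06 + 0.25 + 0.38 = 13.69 ≈ 13.7 mm.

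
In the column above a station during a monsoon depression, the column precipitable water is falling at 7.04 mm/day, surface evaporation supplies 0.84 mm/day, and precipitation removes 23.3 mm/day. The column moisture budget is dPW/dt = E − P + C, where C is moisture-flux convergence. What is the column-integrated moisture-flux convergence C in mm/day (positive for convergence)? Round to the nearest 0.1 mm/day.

dPW/dt = -7.04 mm/day.
C = dPW/dt − E + P = (-7.04) − 0.84 + 23.3 = 15.4 mm/day.

C ≈ 15.4 mm/day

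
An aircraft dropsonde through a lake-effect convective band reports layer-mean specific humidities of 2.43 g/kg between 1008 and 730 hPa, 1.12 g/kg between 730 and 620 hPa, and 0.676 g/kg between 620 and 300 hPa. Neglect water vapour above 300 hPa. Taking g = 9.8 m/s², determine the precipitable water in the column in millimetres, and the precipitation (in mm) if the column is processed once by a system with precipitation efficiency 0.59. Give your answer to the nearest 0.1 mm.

Precipitable water is the column-integrated vapour mass per unit area: PW = (1/g) Σ q̄ Δp, with q in kg/kg and Δp in Pa (1 kg/m² of water = 1 mm).
Layer 1008–730 hPa: Δp = 278 hPa = 27800 Pa, q̄ = 0.00243 kg/kg → 0.00243 × 27800 / 9.8 = 6.89 mm
Layer 730–620 hPa: Δp = 110 hPa = 11000 Pa, q̄ = 0.00112 kg/kg → 0.00112 × 11000 / 9.8 = 1.26 mm
Layer 620–300 hPa: Δp = 320 hPa = 32000 Pa, q̄ = 0.000676 kg/kg → 0.000676 × 32000 / 9.8 = 2.21 mm
PW = 6.89 + 1.26 + 2.21 = 10.36 ≈ 10.4 mm.
Precipitation = ε × PW = 0.59 × 10.4 = 6.1 mm.

PW ≈ 10.4 mm; precipitation ≈ 6.1 mm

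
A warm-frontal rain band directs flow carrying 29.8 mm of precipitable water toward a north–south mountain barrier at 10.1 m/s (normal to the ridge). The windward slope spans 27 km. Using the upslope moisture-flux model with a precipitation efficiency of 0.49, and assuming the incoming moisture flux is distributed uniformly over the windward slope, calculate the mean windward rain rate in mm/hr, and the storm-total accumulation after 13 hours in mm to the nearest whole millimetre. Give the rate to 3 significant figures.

R ≈ 19.7 mm/hr; total ≈ 256 mm

Incoming column moisture flux per unit ridge length: F = V × PW = 10.1 × 29.8 = 300.98 mm·m/s.
Spread over the 27 km slope with efficiency ε = 0.49: R = ε·F/W = 0.49 × 300.98 / 27000 m = 5.462e-03 mm/s.
R = 5.462e-03 × 3600 = 19.7 mm/hr.
Over 13 h: total = 19.7 × 13 = 256.1 ≈ 256 mm.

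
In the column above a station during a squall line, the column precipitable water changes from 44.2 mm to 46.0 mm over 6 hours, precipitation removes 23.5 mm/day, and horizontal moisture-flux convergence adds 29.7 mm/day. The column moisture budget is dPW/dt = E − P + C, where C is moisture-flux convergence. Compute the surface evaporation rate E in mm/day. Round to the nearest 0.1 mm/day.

dPW/dt = (46.0 − 44.2) mm / (6/24 day) = +7.200 mm/day.
E = dPW/dt + P − C = (+7.200) + 23.5 − (29.7) = 1.0 mm/day.

E ≈ 1.0 mm/day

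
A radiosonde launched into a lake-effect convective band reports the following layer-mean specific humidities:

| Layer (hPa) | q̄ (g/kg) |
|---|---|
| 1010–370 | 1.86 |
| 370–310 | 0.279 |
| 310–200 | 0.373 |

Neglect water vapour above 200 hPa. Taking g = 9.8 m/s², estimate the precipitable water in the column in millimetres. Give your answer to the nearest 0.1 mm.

Precipitable water is the column-integrated vapour mass per unit area: PW = (1/g) Σ q̄ Δp, with q in kg/kg and Δp in Pa (1 kg/m² of water = 1 mm).
Layer 1010–370 hPa: Δp = 640 hPa = 64000 Pa, q̄ = 0.00186 kg/kg → 0.00186 × 64000 / 9.8 = 12.15 mm
Layer 370–310 hPa: Δp = 60 hPa = 6000 Pa, q̄ = 0.000279 kg/kg → 0.000279 × 6000 / 9.8 = 0.17 mm
Layer 310–200 hPa: Δp = 110 hPa = 11000 Pa, q̄ = 0.000373 kg/kg → 0.000373 × 11000 / 9.8 = 0.42 mm
PW = 12.15 + 0.17 + 0.42 = 12.74 ≈ 12.7 mm.

PW ≈ 12.7 mm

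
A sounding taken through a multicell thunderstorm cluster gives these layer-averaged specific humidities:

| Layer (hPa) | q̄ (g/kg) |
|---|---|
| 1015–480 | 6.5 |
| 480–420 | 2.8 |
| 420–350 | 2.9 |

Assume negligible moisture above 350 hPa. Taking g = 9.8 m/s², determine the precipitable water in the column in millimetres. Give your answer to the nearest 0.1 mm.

PW ≈ 39.3 mm

Precipitable water is the column-integrated vapour mass per unit area: PW = (1/g) Σ q̄ Δp, with q in kg/kg and Δp in Pa (1 kg/m² of water = 1 mm).
Layer 1015–480 hPa: Δp = 535 hPa = 53500 Pa, q̄ = 0.0065 kg/kg → 0.0065 × 53500 / 9.8 = 35.48 mm
Layer 480–420 hPa: Δp = 60 hPa = 6000 Pa, q̄ = 0.0028 kg/kg → 0.0028 × 6000 / 9.8 = 1.71 mm
Layer 420–350 hPa: Δp = 70 hPa = 7000 Pa, q̄ = 0.0029 kg/kg → 0.0029 × 7000 / 9.8 = 2.07 mm
PW = 35.48 + 1.71 + 2.07 = 39.26 ≈ 39.3 mm.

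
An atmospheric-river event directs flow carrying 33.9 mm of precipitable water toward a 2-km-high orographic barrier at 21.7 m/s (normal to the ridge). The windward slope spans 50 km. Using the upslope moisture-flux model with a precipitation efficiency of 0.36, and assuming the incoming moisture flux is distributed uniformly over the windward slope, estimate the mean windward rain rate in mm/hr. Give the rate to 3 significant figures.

Incoming column moisture flux per unit ridge length: F = V × PW = 21.7 × 33.9 = 735.63 mm·m/s.
Spread over the 50 km slope with efficiency ε = 0.36: R = ε·F/W = 0.36 × 735.63 / 50000 m = 5.297e-03 mm/s.
R = 5.297e-03 × 3600 = 19.1 mm/hr.

R ≈ 19.1 mm/hr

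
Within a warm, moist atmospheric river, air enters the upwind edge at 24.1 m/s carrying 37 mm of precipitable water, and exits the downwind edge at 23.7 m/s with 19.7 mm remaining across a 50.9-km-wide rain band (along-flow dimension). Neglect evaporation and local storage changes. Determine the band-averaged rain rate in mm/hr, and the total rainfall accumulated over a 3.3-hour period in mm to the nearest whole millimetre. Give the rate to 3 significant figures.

R ≈ 30.0 mm/hr; total ≈ 99 mm

Column moisture flux per unit crosswind length is F = V × PW.
Inflow: F_in = 24.1 × 37 = 891.7 mm·m/s
Outflow: F_out = 23.7 × 19.7 = 466.89 mm·m/s
Steady-state rate R = (F_in − F_out)/L = (891.7 − 466.89) / 50900 m = 8.346e-03 mm/s.
R = 8.346e-03 × 3600 = 30.0 mm/hr.
Over 3.3 h: total = 30.0 × 3.3 = 99 mm.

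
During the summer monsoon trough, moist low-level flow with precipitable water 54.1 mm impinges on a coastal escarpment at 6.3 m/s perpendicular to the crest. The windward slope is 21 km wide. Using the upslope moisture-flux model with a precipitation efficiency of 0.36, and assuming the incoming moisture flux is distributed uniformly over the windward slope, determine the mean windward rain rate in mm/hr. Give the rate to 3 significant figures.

R ≈ 21.0 mm/hr

Incoming column moisture flux per unit ridge length: F = V × PW = 6.3 × 54.1 = 340.83 mm·m/s.
Spread over the 21 km slope with efficiency ε = 0.36: R = ε·F/W = 0.36 × 340.83 / 21000 m = 5.843e-03 mm/s.
R = 5.843e-03 × 3600 = 21.0 mm/hr.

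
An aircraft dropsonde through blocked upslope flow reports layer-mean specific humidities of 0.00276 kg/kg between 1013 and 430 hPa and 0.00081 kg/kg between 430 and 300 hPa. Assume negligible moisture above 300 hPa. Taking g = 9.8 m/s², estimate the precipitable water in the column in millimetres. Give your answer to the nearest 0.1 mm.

Precipitable water is the column-integrated vapour mass per unit area: PW = (1/g) Σ q̄ Δp, with q in kg/kg and Δp in Pa (1 kg/m² of water = 1 mm).
Layer 1013–430 hPa: Δp = 583 hPa = 58300 Pa, q̄ = 0.00276 kg/kg → 0.00276 × 58300 / 9.8 = 16.42 mm
Layer 430–300 hPa: Δp = 130 hPa = 13000 Pa, q̄ = 0.00081 kg/kg → 0.00081 × 13000 / 9.8 = 1.07 mm
PW = 16.42 + 1.07 = 17.49 ≈ 17.5 mm.

PW ≈ 17.5 mm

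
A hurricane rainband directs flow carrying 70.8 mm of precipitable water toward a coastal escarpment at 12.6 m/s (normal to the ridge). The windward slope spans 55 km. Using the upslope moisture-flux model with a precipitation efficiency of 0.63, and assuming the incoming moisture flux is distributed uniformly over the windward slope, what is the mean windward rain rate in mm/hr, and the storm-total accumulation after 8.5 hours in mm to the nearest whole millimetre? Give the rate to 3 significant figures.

R ≈ 36.8 mm/hr; total ≈ 313 mm

Incoming column moisture flux per unit ridge length: F = V × PW = 12.6 × 70.8 = 892.08 mm·m/s.
Spread over the 55 km slope with efficiency ε = 0.63: R = ε·F/W = 0.63 × 892.08 / 55000 m = 1.022e-02 mm/s.
R = 1.022e-02 × 3600 = 36.8 mm/hr.
Over 8.5 h: total = 36.8 × 8.5 = 312.8 ≈ 313 mm.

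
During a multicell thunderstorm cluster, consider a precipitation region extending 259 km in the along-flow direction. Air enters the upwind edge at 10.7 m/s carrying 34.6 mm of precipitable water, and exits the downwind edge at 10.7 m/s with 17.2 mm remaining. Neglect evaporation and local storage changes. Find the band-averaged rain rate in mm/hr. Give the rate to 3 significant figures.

R ≈ 2.59 mm/hr

Column moisture flux per unit crosswind length is F = V × PW.
Inflow: F_in = 10.7 × 34.6 = 370.22 mm·m/s
Outflow: F_out = 10.7 × 17.2 = 184.04 mm·m/s
Steady-state rate R = (F_in − F_out)/L = (370.22 − 184.04) / 259000 m = 7.188e-04 mm/s.
R = 7.188e-04 × 3600 = 2.59 mm/hr.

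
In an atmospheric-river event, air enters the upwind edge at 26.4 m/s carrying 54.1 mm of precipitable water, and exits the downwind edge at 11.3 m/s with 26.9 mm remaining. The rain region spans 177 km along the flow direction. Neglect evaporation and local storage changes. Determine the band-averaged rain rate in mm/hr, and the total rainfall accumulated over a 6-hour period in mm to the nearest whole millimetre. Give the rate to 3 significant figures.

R ≈ 22.9 mm/hr; total ≈ 137 mm

Column moisture flux per unit crosswind length is F = V × PW.
Inflow: F_in = 26.4 × 54.1 = 1428.24 mm·m/s
Outflow: F_out = 11.3 × 26.9 = 303.97 mm·m/s
Steady-state rate R = (F_in − F_out)/L = (1428.24 − 303.97) / 177000 m = 6.352e-03 mm/s.
R = 6.352e-03 × 3600 = 22.9 mm/hr.
Over 6 h: total = 22.9 × 6 = 137.4 ≈ 137 mm.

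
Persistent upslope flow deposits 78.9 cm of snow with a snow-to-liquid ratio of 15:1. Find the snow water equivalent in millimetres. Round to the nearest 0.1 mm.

SWE = snow depth / ratio = 78.9 cm / 15 = 5.260 cm = 52.6 mm.

SWE ≈ 52.6 mm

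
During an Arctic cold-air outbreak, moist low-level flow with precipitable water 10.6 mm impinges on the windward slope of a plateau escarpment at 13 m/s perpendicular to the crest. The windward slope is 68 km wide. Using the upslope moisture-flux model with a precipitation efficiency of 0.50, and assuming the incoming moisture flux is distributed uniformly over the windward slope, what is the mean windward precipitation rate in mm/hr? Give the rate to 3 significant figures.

Incoming column moisture flux per unit ridge length: F = V × PW = 13 × 10.6 = 137.8 mm·m/s.
Spread over the 68 km slope with efficiency ε = 0.50: R = ε·F/W = 0.50 × 137.8 / 68000 m = 1.013e-03 mm/s.
R = 1.013e-03 × 3600 = 3.65 mm/hr.

R ≈ 3.65 mm/hr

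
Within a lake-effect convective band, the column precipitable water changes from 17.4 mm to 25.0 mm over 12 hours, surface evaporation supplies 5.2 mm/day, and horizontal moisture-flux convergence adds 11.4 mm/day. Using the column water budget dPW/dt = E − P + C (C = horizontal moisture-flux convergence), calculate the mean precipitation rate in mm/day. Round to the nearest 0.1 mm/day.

P ≈ 1.4 mm/day

dPW/dt = (25.0 − 17.4) mm / (12/24 day) = +15.200 mm/day.
P = E + C − dPW/dt = 5.2 + (11.4) − (+15.200) = 1.4 mm/day.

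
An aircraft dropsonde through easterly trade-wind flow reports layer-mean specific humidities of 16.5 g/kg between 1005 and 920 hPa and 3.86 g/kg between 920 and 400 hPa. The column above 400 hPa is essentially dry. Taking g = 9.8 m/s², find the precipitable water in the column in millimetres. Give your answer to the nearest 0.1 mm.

Precipitable water is the column-integrated vapour mass per unit area: PW = (1/g) Σ q̄ Δp, with q in kg/kg and Δp in Pa (1 kg/m² of water = 1 mm).
Layer 1005–920 hPa: Δp = 85 hPa = 8500 Pa, q̄ = 0.0165 kg/kg → 0.0165 × 8500 / 9.8 = 14.31 mm
Layer 920–400 hPa: Δp = 520 hPa = 52000 Pa, q̄ = 0.00386 kg/kg → 0.00386 × 52000 / 9.8 = 20.48 mm
PW = 14.31 + 20.48 = 34.79 ≈ 34.8 mm.

PW ≈ 34.8 mm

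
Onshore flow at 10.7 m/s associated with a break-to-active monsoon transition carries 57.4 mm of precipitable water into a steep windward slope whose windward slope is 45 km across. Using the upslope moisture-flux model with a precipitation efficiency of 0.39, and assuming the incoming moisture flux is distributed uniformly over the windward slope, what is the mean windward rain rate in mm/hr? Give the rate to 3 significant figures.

Incoming column moisture flux per unit ridge length: F = V × PW = 10.7 × 57.4 = 614.18 mm·m/s.
Spread over the 45 km slope with efficiency ε = 0.39: R = ε·F/W = 0.39 × 614.18 / 45000 m = 5.323e-03 mm/s.
R = 5.323e-03 × 3600 = 19.2 mm/hr.

R ≈ 19.2 mm/hr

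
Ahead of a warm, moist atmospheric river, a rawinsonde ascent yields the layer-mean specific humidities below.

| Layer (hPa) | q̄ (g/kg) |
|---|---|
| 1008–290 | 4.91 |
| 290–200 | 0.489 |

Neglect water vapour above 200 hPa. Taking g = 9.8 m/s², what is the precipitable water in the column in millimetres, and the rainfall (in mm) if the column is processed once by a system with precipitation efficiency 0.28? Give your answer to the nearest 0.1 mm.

PW ≈ 36.4 mm; rainfall ≈ 10.2 mm

Precipitable water is the column-integrated vapour mass per unit area: PW = (1/g) Σ q̄ Δp, with q in kg/kg and Δp in Pa (1 kg/m² of water = 1 mm).
Layer 1008–290 hPa: Δp = 718 hPa = 71800 Pa, q̄ = 0.00491 kg/kg → 0.00491 × 71800 / 9.8 = 35.97 mm
Layer 290–200 hPa: Δp = 90 hPa = 9000 Pa, q̄ = 0.000489 kg/kg → 0.000489 × 9000 / 9.8 = 0.45 mm
PW = 35.97 + 0.45 = 36.42 ≈ 36.4 mm.
Rainfall = ε × PW = 0.28 × 36.4 = 10.2 mm.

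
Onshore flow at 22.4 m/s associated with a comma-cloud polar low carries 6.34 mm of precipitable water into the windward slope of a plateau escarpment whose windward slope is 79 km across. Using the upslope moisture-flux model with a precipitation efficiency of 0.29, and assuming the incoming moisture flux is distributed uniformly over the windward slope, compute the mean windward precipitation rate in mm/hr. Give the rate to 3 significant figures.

R ≈ 1.88 mm/hr

Incoming column moisture flux per unit ridge length: F = V × PW = 22.4 × 6.34 = 142.016 mm·m/s.
Spread over the 79 km slope with efficiency ε = 0.29: R = ε·F/W = 0.29 × 142.016 / 79000 m = 5.213e-04 mm/s.
R = 5.213e-04 × 3600 = 1.88 mm/hr.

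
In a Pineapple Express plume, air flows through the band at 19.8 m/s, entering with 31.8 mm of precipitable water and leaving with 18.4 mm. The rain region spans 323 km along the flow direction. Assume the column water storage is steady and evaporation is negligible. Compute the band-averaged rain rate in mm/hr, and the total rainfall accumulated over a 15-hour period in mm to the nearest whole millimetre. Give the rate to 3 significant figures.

Column moisture flux per unit crosswind length is F = V × PW.
Inflow: F_in = 19.8 × 31.8 = 629.64 mm·m/s
Outflow: F_out = 19.8 × 18.4 = 364.32 mm·m/s
Steady-state rate R = (F_in − F_out)/L = (629.64 − 364.32) / 323000 m = 8.214e-04 mm/s.
R = 8.214e-04 × 3600 = 2.96 mm/hr.
Over 15 h: total = 2.96 × 15 = 44.4 ≈ 44 mm.

R ≈ 2.96 mm/hr; total ≈ 44 mm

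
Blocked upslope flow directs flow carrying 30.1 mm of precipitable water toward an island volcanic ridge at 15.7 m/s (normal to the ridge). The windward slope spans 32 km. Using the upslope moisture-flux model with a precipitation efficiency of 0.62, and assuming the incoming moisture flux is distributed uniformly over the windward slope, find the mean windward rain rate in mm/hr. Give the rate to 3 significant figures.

R ≈ 33.0 mm/hr

Incoming column moisture flux per unit ridge length: F = V × PW = 15.7 × 30.1 = 472.57 mm·m/s.
Spread over the 32 km slope with efficiency ε = 0.62: R = ε·F/W = 0.62 × 472.57 / 32000 m = 9.156e-03 mm/s.
R = 9.156e-03 × 3600 = 33.0 mm/hr.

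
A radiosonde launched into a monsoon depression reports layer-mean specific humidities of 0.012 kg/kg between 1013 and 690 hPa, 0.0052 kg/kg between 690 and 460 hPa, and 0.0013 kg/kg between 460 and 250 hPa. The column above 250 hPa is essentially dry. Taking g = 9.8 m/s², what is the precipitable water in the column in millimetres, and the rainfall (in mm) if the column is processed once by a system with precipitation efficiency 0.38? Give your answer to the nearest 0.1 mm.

PW ≈ 54.5 mm; rainfall ≈ 20.7 mm

Precipitable water is the column-integrated vapour mass per unit area: PW = (1/g) Σ q̄ Δp, with q in kg/kg and Δp in Pa (1 kg/m² of water = 1 mm).
Layer 1013–690 hPa: Δp = 323 hPa = 32300 Pa, q̄ = 0.012 kg/kg → 0.012 × 32300 / 9.8 = 39.55 mm
Layer 690–460 hPa: Δp = 230 hPa = 23000 Pa, q̄ = 0.0052 kg/kg → 0.0052 × 23000 / 9.8 = 12.20 mm
Layer 460–250 hPa: Δp = 210 hPa = 21000 Pa, q̄ = 0.0013 kg/kg → 0.0013 × 21000 / 9.8 = 2.79 mm
PW = 39.55 + 12.20 + 2.79 = 54.54 ≈ 54.5 mm.
Rainfall = ε × PW = 0.38 × 54.5 = 20.7 mm.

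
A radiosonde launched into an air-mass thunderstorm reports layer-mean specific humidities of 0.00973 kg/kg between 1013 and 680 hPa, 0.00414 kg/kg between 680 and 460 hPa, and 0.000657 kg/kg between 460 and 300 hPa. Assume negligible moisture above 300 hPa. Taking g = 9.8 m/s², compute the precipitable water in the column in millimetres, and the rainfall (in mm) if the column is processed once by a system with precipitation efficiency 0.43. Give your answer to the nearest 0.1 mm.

Precipitable water is the column-integrated vapour mass per unit area: PW = (1/g) Σ q̄ Δp, with q in kg/kg and Δp in Pa (1 kg/m² of water = 1 mm).
Layer 1013–680 hPa: Δp = 333 hPa = 33300 Pa, q̄ = 0.00973 kg/kg → 0.00973 × 33300 / 9.8 = 33.06 mm
Layer 680–460 hPa: Δp = 220 hPa = 22000 Pa, q̄ = 0.00414 kg/kg → 0.00414 × 22000 / 9.8 = 9.29 mm
Layer 460–300 hPa: Δp = 160 hPa = 16000 Pa, q̄ = 0.000657 kg/kg → 0.000657 × 16000 / 9.8 = 1.07 mm
PW = 33.06 + 9.29 + 1.07 = 43.42 ≈ 43.4 mm.
Rainfall = ε × PW = 0.43 × 43.4 = 18.7 mm.

PW ≈ 43.4 mm; rainfall ≈ 18.7 mm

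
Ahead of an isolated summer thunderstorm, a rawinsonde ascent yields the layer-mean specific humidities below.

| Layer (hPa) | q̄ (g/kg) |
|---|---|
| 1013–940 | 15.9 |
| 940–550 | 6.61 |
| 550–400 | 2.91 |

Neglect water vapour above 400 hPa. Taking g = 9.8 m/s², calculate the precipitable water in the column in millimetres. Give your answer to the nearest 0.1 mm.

PW ≈ 42.6 mm

Precipitable water is the column-integrated vapour mass per unit area: PW = (1/g) Σ q̄ Δp, with q in kg/kg and Δp in Pa (1 kg/m² of water = 1 mm).
Layer 1013–940 hPa: Δp = 73 hPa = 7300 Pa, q̄ = 0.0159 kg/kg → 0.0159 × 7300 / 9.8 = 11.84 mm
Layer 940–550 hPa: Δp = 390 hPa = 39000 Pa, q̄ = 0.00661 kg/kg → 0.00661 × 39000 / 9.8 = 26.31 mm
Layer 550–400 hPa: Δp = 150 hPa = 15000 Pa, q̄ = 0.00291 kg/kg → 0.00291 × 15000 / 9.8 = 4.45 mm
PW = 11.84 + 26.31 + 4.45 = 42.60 ≈ 42.6 mm.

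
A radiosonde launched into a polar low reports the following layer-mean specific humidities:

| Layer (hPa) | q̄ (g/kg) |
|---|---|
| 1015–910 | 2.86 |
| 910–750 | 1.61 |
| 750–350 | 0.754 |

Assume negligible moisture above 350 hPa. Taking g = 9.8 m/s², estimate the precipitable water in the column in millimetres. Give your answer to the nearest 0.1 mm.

Precipitable water is the column-integrated vapour mass per unit area: PW = (1/g) Σ q̄ Δp, with q in kg/kg and Δp in Pa (1 kg/m² of water = 1 mm).
Layer 1015–910 hPa: Δp = 105 hPa = 10500 Pa, q̄ = 0.00286 kg/kg → 0.00286 × 10500 / 9.8 = 3.06 mm
Layer 910–750 hPa: Δp = 160 hPa = 16000 Pa, q̄ = 0.00161 kg/kg → 0.00161 × 16000 / 9.8 = 2.63 mm
Layer 750–350 hPa: Δp = 400 hPa = 40000 Pa, q̄ = 0.000754 kg/kg → 0.000754 × 40000 / 9.8 = 3.08 mm
PW = 3.06 + 2.63 + 3.08 = 8.77 ≈ 8.8 mm.

PW ≈ 8.8 mm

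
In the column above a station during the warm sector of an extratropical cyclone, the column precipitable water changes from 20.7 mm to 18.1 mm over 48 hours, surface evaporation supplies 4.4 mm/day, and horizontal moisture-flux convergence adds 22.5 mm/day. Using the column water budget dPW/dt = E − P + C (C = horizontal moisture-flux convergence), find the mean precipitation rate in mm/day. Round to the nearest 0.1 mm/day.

dPW/dt = (18.1 − 20.7) mm / (48/24 day) = -1.300 mm/day.
P = E + C − dPW/dt = 4.4 + (22.5) − (-1.300) = 28.2 mm/day.

P ≈ 28.2 mm/day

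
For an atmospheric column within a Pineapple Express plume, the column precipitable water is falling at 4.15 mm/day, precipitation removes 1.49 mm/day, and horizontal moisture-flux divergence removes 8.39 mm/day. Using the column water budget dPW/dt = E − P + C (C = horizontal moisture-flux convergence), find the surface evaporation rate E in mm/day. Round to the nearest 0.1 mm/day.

dPW/dt = -4.15 mm/day.
E = dPW/dt + P − C = (-4.15) + 1.49 − (-8.39) = 5.7 mm/day.

E ≈ 5.7 mm/day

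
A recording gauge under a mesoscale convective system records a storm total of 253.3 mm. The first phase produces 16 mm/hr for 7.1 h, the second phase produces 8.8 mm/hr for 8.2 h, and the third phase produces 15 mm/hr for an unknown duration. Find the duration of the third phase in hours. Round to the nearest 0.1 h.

duration ≈ 4.5 h

Known phases: 16 × 7.1 + 8.8 × 8.2 = 113.6 + 72.16 = 185.76 mm.
Remaining depth = 253.3 − 185.76 = 67.54 mm.
Duration = 67.54 / 15 = 4.5 h.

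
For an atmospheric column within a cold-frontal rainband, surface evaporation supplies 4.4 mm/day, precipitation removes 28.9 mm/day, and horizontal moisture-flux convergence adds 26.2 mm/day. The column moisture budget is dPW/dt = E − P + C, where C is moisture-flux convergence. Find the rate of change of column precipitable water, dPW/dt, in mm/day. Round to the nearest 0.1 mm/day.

dPW/dt = E − P + C = 4.4 − 28.9 + (26.2) = 1.7 mm/day.

dPW/dt ≈ 1.7 mm/day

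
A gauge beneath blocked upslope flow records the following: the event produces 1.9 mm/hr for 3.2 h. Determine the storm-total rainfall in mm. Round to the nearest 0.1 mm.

Total = Σ Rᵢ Δtᵢ = 1.9 × 3.2
      = 6.08 = 6.1 mm.

total ≈ 6.1 mm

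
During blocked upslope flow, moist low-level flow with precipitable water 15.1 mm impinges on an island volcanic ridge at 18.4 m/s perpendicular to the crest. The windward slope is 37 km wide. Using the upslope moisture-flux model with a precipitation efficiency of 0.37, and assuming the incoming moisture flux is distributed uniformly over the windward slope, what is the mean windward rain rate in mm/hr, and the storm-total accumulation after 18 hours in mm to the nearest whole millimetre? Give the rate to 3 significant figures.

R ≈ 10.0 mm/hr; total ≈ 180 mm

Incoming column moisture flux per unit ridge length: F = V × PW = 18.4 × 15.1 = 277.84 mm·m/s.
Spread over the 37 km slope with efficiency ε = 0.37: R = ε·F/W = 0.37 × 277.84 / 37000 m = 2.778e-03 mm/s.
R = 2.778e-03 × 3600 = 10.0 mm/hr.
Over 18 h: total = 10.0 × 18 = 180 mm.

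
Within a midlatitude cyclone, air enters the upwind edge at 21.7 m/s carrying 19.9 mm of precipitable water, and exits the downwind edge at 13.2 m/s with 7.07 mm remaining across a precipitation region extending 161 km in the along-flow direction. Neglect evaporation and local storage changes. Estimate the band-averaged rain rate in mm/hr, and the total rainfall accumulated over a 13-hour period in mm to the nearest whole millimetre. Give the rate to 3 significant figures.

Column moisture flux per unit crosswind length is F = V × PW.
Inflow: F_in = 21.7 × 19.9 = 431.83 mm·m/s
Outflow: F_out = 13.2 × 7.07 = 93.324 mm·m/s
Steady-state rate R = (F_in − F_out)/L = (431.83 − 93.324) / 161000 m = 2.103e-03 mm/s.
R = 2.103e-03 × 3600 = 7.57 mm/hr.
Over 13 h: total = 7.57 × 13 = 98.41 ≈ 98 mm.

R ≈ 7.57 mm/hr; total ≈ 98 mm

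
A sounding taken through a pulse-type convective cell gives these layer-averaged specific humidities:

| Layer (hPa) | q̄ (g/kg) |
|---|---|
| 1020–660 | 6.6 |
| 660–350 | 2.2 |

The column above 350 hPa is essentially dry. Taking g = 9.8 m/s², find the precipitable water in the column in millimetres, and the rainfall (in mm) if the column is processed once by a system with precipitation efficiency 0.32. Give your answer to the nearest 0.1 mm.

PW ≈ 31.2 mm; rainfall ≈ 10.0 mm

Precipitable water is the column-integrated vapour mass per unit area: PW = (1/g) Σ q̄ Δp, with q in kg/kg and Δp in Pa (1 kg/m² of water = 1 mm).
Layer 1020–660 hPa: Δp = 360 hPa = 36000 Pa, q̄ = 0.0066 kg/kg → 0.0066 × 36000 / 9.8 = 24.24 mm
Layer 660–350 hPa: Δp = 310 hPa = 31000 Pa, q̄ = 0.0022 kg/kg → 0.0022 × 31000 / 9.8 = 6.96 mm
PW = 24.24 + 6.96 = 31.20 ≈ 31.2 mm.
Rainfall = ε × PW = 0.32 × 31.2 = 10.0 mm.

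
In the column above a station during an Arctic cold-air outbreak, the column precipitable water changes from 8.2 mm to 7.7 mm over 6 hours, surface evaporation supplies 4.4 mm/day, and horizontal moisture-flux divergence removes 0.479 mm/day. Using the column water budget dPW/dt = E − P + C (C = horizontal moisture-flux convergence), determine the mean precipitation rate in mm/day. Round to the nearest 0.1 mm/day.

P ≈ 5.9 mm/day

dPW/dt = (7.7 − 8.2) mm / (6/24 day) = -2.000 mm/day.
P = E + C − dPW/dt = 4.4 + (-0.479) − (-2.000) = 5.9 mm/day.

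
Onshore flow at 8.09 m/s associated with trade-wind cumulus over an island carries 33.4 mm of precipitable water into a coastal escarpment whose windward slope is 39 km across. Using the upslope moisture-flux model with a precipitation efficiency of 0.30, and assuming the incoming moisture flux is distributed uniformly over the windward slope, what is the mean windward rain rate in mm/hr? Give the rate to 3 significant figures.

R ≈ 7.48 mm/hr

Incoming column moisture flux per unit ridge length: F = V × PW = 8.09 × 33.4 = 270.206 mm·m/s.
Spread over the 39 km slope with efficiency ε = 0.30: R = ε·F/W = 0.30 × 270.206 / 39000 m = 2.079e-03 mm/s.
R = 2.079e-03 × 3600 = 7.48 mm/hr.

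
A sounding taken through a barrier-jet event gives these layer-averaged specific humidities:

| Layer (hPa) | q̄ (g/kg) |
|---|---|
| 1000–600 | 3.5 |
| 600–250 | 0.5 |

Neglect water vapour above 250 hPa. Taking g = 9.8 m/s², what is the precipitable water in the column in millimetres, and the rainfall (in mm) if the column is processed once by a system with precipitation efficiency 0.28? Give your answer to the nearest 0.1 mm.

PW ≈ 16.1 mm; rainfall ≈ 4.5 mm

Precipitable water is the column-integrated vapour mass per unit area: PW = (1/g) Σ q̄ Δp, with q in kg/kg and Δp in Pa (1 kg/m² of water = 1 mm).
Layer 1000–600 hPa: Δp = 400 hPa = 40000 Pa, q̄ = 0.0035 kg/kg → 0.0035 × 40000 / 9.8 = 14.29 mm
Layer 600–250 hPa: Δp = 350 hPa = 35000 Pa, q̄ = 0.0005 kg/kg → 0.0005 × 35000 / 9.8 = 1.79 mm
PW = 14.29 + 1.79 = 16.08 ≈ 16.1 mm.
Rainfall = ε × PW = 0.28 × 16.1 = 4.5 mm.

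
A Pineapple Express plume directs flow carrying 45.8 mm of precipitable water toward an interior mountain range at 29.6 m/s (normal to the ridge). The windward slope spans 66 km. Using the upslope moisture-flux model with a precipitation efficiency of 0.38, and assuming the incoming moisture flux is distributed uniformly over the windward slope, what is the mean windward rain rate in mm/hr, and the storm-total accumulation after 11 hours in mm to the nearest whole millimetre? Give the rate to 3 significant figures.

Incoming column moisture flux per unit ridge length: F = V × PW = 29.6 × 45.8 = 1355.68 mm·m/s.
Spread over the 66 km slope with efficiency ε = 0.38: R = ε·F/W = 0.38 × 1355.68 / 66000 m = 7.805e-03 mm/s.
R = 7.805e-03 × 3600 = 28.1 mm/hr.
Over 11 h: total = 28.1 × 11 = 309.1 ≈ 309 mm.

R ≈ 28.1 mm/hr; total ≈ 309 mm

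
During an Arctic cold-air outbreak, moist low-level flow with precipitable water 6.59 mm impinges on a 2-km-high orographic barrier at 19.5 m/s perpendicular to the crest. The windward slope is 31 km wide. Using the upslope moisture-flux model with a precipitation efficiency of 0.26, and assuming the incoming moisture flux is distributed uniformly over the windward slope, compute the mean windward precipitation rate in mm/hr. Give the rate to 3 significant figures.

R ≈ 3.88 mm/hr

Incoming column moisture flux per unit ridge length: F = V × PW = 19.5 × 6.59 = 128.505 mm·m/s.
Spread over the 31 km slope with efficiency ε = 0.26: R = ε·F/W = 0.26 × 128.505 / 31000 m = 1.078e-03 mm/s.
R = 1.078e-03 × 3600 = 3.88 mm/hr.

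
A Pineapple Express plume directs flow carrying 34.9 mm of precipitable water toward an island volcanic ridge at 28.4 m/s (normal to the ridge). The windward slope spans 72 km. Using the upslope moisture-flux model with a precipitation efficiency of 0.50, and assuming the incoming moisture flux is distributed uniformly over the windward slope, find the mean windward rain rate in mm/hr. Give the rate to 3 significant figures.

Incoming column moisture flux per unit ridge length: F = V × PW = 28.4 × 34.9 = 991.16 mm·m/s.
Spread over the 72 km slope with efficiency ε = 0.50: R = ε·F/W = 0.50 × 991.16 / 72000 m = 6.883e-03 mm/s.
R = 6.883e-03 × 3600 = 24.8 mm/hr.

R ≈ 24.8 mm/hr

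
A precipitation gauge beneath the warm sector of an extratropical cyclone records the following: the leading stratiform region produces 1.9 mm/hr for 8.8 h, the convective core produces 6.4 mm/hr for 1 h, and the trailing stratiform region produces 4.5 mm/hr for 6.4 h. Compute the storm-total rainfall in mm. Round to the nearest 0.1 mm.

total ≈ 51.9 mm

Total = Σ Rᵢ Δtᵢ = 1.9 × 8.8 + 6.4 × 1 + 4.5 × 6.4
      = 16.72 + 6.4 + 28.8 = 51.9 mm.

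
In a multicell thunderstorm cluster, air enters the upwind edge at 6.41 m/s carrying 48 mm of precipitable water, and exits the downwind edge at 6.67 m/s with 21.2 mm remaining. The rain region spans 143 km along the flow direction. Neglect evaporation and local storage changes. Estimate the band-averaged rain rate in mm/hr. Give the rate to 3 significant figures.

Column moisture flux per unit crosswind length is F = V × PW.
Inflow: F_in = 6.41 × 48 = 307.68 mm·m/s
Outflow: F_out = 6.67 × 21.2 = 141.404 mm·m/s
Steady-state rate R = (F_in − F_out)/L = (307.68 − 141.404) / 143000 m = 1.163e-03 mm/s.
R = 1.163e-03 × 3600 = 4.19 mm/hr.

R ≈ 4.19 mm/hr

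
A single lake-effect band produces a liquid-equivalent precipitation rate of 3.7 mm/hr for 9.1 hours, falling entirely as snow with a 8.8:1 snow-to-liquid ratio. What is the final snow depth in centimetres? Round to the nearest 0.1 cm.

snow depth ≈ 29.6 cm

Liquid-equivalent depth = 3.7 × 9.1 = 33.67 mm.
Snow depth = 33.67 mm × 8.8 = 296.296 mm = 29.6 cm.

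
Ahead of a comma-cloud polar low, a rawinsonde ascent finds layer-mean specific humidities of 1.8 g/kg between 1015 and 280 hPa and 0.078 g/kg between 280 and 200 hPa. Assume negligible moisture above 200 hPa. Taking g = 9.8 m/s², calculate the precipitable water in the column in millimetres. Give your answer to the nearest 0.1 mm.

PW ≈ 13.6 mm

Precipitable water is the column-integrated vapour mass per unit area: PW = (1/g) Σ q̄ Δp, with q in kg/kg and Δp in Pa (1 kg/m² of water = 1 mm).
Layer 1015–280 hPa: Δp = 735 hPa = 73500 Pa, q̄ = 0.0018 kg/kg → 0.0018 × 73500 / 9.8 = 13.50 mm
Layer 280–200 hPa: Δp = 80 hPa = 8000 Pa, q̄ = 7.8e-05 kg/kg → 7.8e-05 × 8000 / 9.8 = 0.06 mm
PW = 13.50 + 0.06 = 13.56 ≈ 13.6 mm.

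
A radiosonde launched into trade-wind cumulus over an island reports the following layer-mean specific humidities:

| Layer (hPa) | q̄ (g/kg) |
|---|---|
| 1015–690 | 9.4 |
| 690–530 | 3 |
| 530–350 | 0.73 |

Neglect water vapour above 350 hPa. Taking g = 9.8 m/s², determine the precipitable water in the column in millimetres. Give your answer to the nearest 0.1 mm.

Precipitable water is the column-integrated vapour mass per unit area: PW = (1/g) Σ q̄ Δp, with q in kg/kg and Δp in Pa (1 kg/m² of water = 1 mm).
Layer 1015–690 hPa: Δp = 325 hPa = 32500 Pa, q̄ = 0.0094 kg/kg → 0.0094 × 32500 / 9.8 = 31.17 mm
Layer 690–530 hPa: Δp = 160 hPa = 16000 Pa, q̄ = 0.003 kg/kg → 0.003 × 16000 / 9.8 = 4.90 mm
Layer 530–350 hPa: Δp = 180 hPa = 18000 Pa, q̄ = 0.00073 kg/kg → 0.00073 × 18000 / 9.8 = 1.34 mm
PW = 31.17 + 4.90 + 1.34 = 37.41 ≈ 37.4 mm.

PW ≈ 37.4 mm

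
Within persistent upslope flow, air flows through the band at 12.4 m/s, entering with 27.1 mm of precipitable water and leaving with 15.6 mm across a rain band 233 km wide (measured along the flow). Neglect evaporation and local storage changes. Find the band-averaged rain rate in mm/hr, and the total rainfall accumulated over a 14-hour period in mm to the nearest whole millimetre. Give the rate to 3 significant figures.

R ≈ 2.20 mm/hr; total ≈ 31 mm

Column moisture flux per unit crosswind length is F = V × PW.
Inflow: F_in = 12.4 × 27.1 = 336.04 mm·m/s
Outflow: F_out = 12.4 × 15.6 = 193.44 mm·m/s
Steady-state rate R = (F_in − F_out)/L = (336.04 − 193.44) / 233000 m = 6.120e-04 mm/s.
R = 6.120e-04 × 3600 = 2.20 mm/hr.
Over 14 h: total = 2.20 × 14 = 30.8 ≈ 31 mm.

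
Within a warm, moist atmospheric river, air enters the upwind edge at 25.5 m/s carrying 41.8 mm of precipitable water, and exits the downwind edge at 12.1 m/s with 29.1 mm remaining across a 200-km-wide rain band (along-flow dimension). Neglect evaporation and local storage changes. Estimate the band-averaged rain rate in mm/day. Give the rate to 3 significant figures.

Column moisture flux per unit crosswind length is F = V × PW.
Inflow: F_in = 25.5 × 41.8 = 1065.9 mm·m/s
Outflow: F_out = 12.1 × 29.1 = 352.11 mm·m/s
Steady-state rate R = (F_in − F_out)/L = (1065.9 − 352.11) / 200000 m = 3.569e-03 mm/s.
R = 3.569e-03 × 3600 × 24 = 308 mm/day.

R ≈ 308 mm/day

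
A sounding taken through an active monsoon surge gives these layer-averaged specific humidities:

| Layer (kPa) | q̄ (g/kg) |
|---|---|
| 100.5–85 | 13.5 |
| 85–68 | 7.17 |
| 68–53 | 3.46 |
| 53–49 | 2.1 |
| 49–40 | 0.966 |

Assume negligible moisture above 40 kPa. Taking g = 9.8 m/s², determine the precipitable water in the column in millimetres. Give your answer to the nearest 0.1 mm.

Precipitable water is the column-integrated vapour mass per unit area: PW = (1/g) Σ q̄ Δp, with q in kg/kg and Δp in Pa (1 kg/m² of water = 1 mm).
Layer 100.5–85 kPa: Δp = 155 hPa = 15500 Pa, q̄ = 0.0135 kg/kg → 0.0135 × 15500 / 9.8 = 21.35 mm
Layer 85–68 kPa: Δp = 170 hPa = 17000 Pa, q̄ = 0.00717 kg/kg → 0.00717 × 17000 / 9.8 = 12.44 mm
Layer 68–53 kPa: Δp = 150 hPa = 15000 Pa, q̄ = 0.00346 kg/kg → 0.00346 × 15000 / 9.8 = 5.30 mm
Layer 53–49 kPa: Δp = 40 hPa = 4000 Pa, q̄ = 0.0021 kg/kg → 0.0021 × 4000 / 9.8 = 0.86 mm
Layer 49–40 kPa: Δp = 90 hPa = 9000 Pa, q̄ = 0.000966 kg/kg → 0.000966 × 9000 / 9.8 = 0.89 mm
PW = 21.35 + 12.44 + 5.30 + 0.86 + 0.89 = 40.84 ≈ 40.8 mm.

PW ≈ 40.8 mm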